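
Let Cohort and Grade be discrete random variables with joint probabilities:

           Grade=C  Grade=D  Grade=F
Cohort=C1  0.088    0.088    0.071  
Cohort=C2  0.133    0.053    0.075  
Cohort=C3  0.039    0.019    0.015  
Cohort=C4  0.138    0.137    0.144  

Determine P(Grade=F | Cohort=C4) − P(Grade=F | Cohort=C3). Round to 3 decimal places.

0.138

P(Cohort=C4) = 0.138 + 0.137 + 0.144 = 0.419; P(Grade=F | Cohort=C4) = 0.144/0.419 = 0.3437.
P(Cohort=C3) = 0.039 + 0.019 + 0.015 = 0.073; P(Grade=F | Cohort=C3) = 0.015/0.073 = 0.2055.
Difference = 0.138.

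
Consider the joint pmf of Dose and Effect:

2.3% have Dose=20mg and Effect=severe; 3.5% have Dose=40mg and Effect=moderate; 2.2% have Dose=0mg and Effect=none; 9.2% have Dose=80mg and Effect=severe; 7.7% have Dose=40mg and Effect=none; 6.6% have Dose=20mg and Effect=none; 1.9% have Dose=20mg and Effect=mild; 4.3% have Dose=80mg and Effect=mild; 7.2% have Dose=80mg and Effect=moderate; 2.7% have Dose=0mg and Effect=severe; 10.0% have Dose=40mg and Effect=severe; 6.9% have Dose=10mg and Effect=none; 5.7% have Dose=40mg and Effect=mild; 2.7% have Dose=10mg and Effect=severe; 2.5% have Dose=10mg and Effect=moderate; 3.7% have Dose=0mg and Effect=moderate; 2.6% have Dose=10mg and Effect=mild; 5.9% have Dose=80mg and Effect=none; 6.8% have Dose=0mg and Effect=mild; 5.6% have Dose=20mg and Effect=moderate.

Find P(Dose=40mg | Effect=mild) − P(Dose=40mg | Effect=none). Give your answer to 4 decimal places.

0.0048

P(Effect=mild) = 0.068 + 0.026 + 0.019 + 0.057 + 0.043 = 0.213; P(Dose=40mg | Effect=mild) = 0.057/0.213 = 0.26761.
P(Effect=none) = 0.022 + 0.069 + 0.066 + 0.077 + 0.059 = 0.293; P(Dose=40mg | Effect=none) = 0.077/0.293 = 0.26280.
Difference = 0.0048.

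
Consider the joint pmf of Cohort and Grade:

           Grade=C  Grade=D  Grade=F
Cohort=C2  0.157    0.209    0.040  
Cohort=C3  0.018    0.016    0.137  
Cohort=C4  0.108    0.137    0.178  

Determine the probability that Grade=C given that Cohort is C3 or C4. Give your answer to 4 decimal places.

0.2121

P(Cohort=C3) = 0.018 + 0.016 + 0.137 = 0.171.
P(Cohort=C4) = 0.108 + 0.137 + 0.178 = 0.423.
P(Cohort ∈ {C3, C4}) = 0.171 + 0.423 = 0.594; P(Grade=C, Cohort ∈ {C3, C4}) = 0.018 + 0.108 = 0.126.
P(Grade=C | Cohort ∈ {C3, C4}) = 0.126/0.594 = 0.2121.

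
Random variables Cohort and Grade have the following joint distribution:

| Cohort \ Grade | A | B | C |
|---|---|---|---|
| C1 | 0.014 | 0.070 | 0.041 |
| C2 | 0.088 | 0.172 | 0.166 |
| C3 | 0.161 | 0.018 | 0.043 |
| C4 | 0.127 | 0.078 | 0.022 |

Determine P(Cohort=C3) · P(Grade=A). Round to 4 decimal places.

0.0866

P(Cohort=C3) = 0.161 + 0.018 + 0.043 = 0.222.
P(Grade=A) = 0.014 + 0.088 + 0.161 + 0.127 = 0.390.
Product: 0.222 × 0.390 = 0.0866.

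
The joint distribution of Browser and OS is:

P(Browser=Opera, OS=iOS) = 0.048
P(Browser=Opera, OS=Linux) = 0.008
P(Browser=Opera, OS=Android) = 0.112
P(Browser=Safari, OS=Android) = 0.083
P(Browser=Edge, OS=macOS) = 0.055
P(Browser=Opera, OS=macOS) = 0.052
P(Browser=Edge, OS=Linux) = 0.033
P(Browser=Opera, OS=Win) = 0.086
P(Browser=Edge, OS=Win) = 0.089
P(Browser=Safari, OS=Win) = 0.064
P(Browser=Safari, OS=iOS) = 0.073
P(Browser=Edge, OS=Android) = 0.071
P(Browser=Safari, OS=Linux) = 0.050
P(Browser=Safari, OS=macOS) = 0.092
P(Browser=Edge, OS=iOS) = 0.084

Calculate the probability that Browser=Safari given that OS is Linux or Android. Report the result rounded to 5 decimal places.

0.37255

P(OS=Linux) = 0.050 + 0.033 + 0.008 = 0.091.
P(OS=Android) = 0.083 + 0.071 + 0.112 = 0.266.
P(OS ∈ {Linux, Android}) = 0.091 + 0.266 = 0.357; P(Browser=Safari, OS ∈ {Linux, Android}) = 0.050 + 0.083 = 0.133.
P(Browser=Safari | OS ∈ {Linux, Android}) = 0.133/0.357 = 0.37255.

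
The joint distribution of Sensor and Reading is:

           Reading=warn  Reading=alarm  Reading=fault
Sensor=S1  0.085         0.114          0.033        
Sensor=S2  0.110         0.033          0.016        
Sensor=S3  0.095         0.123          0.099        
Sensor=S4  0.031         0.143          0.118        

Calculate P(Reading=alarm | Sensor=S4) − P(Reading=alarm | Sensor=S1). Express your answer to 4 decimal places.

P(Sensor=S4) = 0.031 + 0.143 + 0.118 = 0.292; P(Reading=alarm | Sensor=S4) = 0.143/0.292 = 0.48973.
P(Sensor=S1) = 0.085 + 0.114 + 0.033 = 0.232; P(Reading=alarm | Sensor=S1) = 0.114/0.232 = 0.49138.
Difference = -0.0017.

-0.0017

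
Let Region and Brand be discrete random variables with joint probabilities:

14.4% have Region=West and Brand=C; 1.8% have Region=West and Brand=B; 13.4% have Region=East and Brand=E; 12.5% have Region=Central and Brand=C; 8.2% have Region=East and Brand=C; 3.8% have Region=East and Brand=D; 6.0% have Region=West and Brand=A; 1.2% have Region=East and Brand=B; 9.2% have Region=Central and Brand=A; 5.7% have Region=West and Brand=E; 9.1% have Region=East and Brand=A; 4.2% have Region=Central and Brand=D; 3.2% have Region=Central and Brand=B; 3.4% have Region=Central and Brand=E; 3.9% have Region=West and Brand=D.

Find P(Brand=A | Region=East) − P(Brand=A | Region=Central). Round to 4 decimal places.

-0.0282

P(Region=East) = 0.091 + 0.012 + 0.082 + 0.038 + 0.134 = 0.357; P(Brand=A | Region=East) = 0.091/0.357 = 0.25490.
P(Region=Central) = 0.092 + 0.032 + 0.125 + 0.042 + 0.034 = 0.325; P(Brand=A | Region=Central) = 0.092/0.325 = 0.28308.
Difference = -0.0282.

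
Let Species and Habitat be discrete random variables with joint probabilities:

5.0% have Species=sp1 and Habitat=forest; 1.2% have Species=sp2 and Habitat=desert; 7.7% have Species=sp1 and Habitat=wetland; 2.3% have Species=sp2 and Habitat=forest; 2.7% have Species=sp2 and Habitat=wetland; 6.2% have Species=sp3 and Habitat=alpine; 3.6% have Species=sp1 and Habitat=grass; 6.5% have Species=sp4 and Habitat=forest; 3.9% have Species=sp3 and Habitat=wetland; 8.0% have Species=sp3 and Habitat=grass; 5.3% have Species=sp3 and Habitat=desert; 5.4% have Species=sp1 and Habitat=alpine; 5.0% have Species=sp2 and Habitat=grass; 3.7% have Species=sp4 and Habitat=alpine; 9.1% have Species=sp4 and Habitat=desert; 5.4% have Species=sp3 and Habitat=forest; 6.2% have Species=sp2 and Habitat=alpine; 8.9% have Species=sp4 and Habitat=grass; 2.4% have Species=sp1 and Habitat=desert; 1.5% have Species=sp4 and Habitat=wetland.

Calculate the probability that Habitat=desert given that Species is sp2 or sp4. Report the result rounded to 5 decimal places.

0.21868

P(Species=sp2) = 0.023 + 0.050 + 0.027 + 0.012 + 0.062 = 0.174.
P(Species=sp4) = 0.065 + 0.089 + 0.015 + 0.091 + 0.037 = 0.297.
P(Species ∈ {sp2, sp4}) = 0.174 + 0.297 = 0.471; P(Habitat=desert, Species ∈ {sp2, sp4}) = 0.012 + 0.091 = 0.103.
P(Habitat=desert | Species ∈ {sp2, sp4}) = 0.103/0.471 = 0.21868.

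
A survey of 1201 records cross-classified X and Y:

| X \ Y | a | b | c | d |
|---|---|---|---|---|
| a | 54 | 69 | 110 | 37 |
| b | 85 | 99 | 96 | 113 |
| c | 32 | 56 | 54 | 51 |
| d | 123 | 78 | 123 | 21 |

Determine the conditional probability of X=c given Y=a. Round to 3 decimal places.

0.109

Total with Y=a: 54 + 85 + 32 + 123 = 294.
P(X=c | Y=a) = 32/294 = 0.109.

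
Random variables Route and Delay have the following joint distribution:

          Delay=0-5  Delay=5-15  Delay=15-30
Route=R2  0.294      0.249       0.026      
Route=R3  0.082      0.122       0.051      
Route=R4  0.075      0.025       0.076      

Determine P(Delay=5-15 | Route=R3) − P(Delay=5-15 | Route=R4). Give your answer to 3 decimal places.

P(Route=R3) = 0.082 + 0.122 + 0.051 = 0.255; P(Delay=5-15 | Route=R3) = 0.122/0.255 = 0.4784.
P(Route=R4) = 0.075 + 0.025 + 0.076 = 0.176; P(Delay=5-15 | Route=R4) = 0.025/0.176 = 0.1420.
Difference = 0.336.

0.336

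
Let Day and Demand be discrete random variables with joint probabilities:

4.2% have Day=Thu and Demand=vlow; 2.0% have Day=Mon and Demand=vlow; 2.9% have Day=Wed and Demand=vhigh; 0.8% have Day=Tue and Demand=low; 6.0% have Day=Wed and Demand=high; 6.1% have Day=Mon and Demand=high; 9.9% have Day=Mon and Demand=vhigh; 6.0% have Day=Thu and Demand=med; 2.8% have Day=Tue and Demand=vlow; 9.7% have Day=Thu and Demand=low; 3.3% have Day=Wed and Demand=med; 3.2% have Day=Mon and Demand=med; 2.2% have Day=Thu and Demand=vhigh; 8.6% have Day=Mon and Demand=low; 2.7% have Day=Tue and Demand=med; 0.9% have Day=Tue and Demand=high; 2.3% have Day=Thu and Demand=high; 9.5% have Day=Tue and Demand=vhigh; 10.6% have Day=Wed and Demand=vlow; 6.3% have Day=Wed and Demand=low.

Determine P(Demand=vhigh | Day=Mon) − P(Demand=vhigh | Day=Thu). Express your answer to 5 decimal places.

P(Day=Mon) = 0.020 + 0.086 + 0.032 + 0.061 + 0.099 = 0.298; P(Demand=vhigh | Day=Mon) = 0.099/0.298 = 0.332215.
P(Day=Thu) = 0.042 + 0.097 + 0.060 + 0.023 + 0.022 = 0.244; P(Demand=vhigh | Day=Thu) = 0.022/0.244 = 0.090164.
Difference = 0.24205.

0.24205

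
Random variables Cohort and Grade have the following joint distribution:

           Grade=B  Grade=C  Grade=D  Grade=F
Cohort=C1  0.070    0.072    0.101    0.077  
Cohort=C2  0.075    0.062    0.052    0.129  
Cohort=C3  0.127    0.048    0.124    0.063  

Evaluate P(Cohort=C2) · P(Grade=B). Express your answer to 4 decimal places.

P(Cohort=C2) = 0.075 + 0.062 + 0.052 + 0.129 = 0.318.
P(Grade=B) = 0.070 + 0.075 + 0.127 = 0.272.
Product: 0.318 × 0.272 = 0.0865.

0.0865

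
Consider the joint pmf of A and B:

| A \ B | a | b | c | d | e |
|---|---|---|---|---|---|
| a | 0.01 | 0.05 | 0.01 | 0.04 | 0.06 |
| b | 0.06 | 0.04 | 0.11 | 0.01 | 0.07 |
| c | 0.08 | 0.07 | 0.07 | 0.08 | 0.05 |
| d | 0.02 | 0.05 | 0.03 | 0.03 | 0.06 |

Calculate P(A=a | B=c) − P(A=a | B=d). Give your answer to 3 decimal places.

-0.205

P(B=c) = 0.01 + 0.11 + 0.07 + 0.03 = 0.22; P(A=a | B=c) = 0.01/0.22 = 0.0455.
P(B=d) = 0.04 + 0.01 + 0.08 + 0.03 = 0.16; P(A=a | B=d) = 0.04/0.16 = 0.2500.
Difference = -0.205.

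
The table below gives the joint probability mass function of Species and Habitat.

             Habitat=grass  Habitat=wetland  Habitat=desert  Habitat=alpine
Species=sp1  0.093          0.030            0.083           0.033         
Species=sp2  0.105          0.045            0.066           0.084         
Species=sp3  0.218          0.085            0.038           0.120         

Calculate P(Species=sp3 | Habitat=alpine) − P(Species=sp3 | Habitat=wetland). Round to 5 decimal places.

P(Habitat=alpine) = 0.033 + 0.084 + 0.120 = 0.237; P(Species=sp3 | Habitat=alpine) = 0.120/0.237 = 0.506329.
P(Habitat=wetland) = 0.030 + 0.045 + 0.085 = 0.160; P(Species=sp3 | Habitat=wetland) = 0.085/0.160 = 0.531250.
Difference = -0.02492.

-0.02492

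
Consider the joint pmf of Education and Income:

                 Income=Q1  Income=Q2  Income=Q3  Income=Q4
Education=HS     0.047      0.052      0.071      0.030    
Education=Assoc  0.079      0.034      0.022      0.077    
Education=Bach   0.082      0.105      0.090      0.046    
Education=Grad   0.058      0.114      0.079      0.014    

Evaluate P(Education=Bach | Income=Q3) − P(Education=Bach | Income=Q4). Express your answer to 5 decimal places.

0.06806

P(Income=Q3) = 0.071 + 0.022 + 0.090 + 0.079 = 0.262; P(Education=Bach | Income=Q3) = 0.090/0.262 = 0.343511.
P(Income=Q4) = 0.030 + 0.077 + 0.046 + 0.014 = 0.167; P(Education=Bach | Income=Q4) = 0.046/0.167 = 0.275449.
Difference = 0.06806.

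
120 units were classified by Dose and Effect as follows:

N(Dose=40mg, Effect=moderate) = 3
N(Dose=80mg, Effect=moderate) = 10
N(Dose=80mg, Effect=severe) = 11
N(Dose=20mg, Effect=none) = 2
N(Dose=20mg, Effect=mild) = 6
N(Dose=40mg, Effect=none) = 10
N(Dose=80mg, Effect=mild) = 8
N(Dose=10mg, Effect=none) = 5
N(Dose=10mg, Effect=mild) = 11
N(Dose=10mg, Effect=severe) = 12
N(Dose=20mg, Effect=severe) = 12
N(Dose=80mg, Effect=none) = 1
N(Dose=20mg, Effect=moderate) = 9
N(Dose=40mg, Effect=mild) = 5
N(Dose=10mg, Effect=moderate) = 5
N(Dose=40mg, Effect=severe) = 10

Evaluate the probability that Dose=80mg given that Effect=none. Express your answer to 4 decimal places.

Total with Effect=none: 5 + 2 + 10 + 1 = 18.
P(Dose=80mg | Effect=none) = 1/18 = 0.0556.

0.0556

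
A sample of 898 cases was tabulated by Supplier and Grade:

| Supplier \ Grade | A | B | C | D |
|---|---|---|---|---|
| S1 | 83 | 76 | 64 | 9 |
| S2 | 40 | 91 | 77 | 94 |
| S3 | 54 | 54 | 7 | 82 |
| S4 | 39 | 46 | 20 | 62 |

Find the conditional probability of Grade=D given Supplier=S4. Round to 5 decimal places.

0.37126

Total with Supplier=S4: 39 + 46 + 20 + 62 = 167.
P(Grade=D | Supplier=S4) = 62/167 = 0.37126.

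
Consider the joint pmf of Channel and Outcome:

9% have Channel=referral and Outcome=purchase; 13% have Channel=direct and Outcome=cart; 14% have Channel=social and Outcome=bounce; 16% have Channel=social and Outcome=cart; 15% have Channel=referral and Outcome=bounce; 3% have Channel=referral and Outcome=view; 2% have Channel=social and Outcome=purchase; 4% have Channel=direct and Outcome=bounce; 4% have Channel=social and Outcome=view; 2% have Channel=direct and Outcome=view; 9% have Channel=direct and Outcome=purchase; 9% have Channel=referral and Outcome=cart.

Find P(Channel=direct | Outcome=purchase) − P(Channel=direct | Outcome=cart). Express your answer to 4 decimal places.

0.1079

P(Outcome=purchase) = 0.02 + 0.09 + 0.09 = 0.20; P(Channel=direct | Outcome=purchase) = 0.09/0.20 = 0.45000.
P(Outcome=cart) = 0.16 + 0.13 + 0.09 = 0.38; P(Channel=direct | Outcome=cart) = 0.13/0.38 = 0.34211.
Difference = 0.1079.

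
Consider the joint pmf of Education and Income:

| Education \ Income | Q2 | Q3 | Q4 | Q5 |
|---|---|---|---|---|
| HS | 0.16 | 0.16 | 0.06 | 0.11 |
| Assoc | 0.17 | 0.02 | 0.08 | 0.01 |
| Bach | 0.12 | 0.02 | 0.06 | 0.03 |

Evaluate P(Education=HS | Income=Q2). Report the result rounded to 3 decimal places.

P(Income=Q2) = 0.16 + 0.17 + 0.12 = 0.45.
P(Education=HS | Income=Q2) = 0.16/0.45 = 0.356.

0.356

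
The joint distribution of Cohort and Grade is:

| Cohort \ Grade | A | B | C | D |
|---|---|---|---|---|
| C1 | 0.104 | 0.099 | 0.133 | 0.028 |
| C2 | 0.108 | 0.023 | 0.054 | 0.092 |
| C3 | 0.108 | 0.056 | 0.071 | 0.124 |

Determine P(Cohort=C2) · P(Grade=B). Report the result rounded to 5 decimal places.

0.04931

P(Cohort=C2) = 0.108 + 0.023 + 0.054 + 0.092 = 0.277.
P(Grade=B) = 0.099 + 0.023 + 0.056 = 0.178.
Product: 0.277 × 0.178 = 0.04931.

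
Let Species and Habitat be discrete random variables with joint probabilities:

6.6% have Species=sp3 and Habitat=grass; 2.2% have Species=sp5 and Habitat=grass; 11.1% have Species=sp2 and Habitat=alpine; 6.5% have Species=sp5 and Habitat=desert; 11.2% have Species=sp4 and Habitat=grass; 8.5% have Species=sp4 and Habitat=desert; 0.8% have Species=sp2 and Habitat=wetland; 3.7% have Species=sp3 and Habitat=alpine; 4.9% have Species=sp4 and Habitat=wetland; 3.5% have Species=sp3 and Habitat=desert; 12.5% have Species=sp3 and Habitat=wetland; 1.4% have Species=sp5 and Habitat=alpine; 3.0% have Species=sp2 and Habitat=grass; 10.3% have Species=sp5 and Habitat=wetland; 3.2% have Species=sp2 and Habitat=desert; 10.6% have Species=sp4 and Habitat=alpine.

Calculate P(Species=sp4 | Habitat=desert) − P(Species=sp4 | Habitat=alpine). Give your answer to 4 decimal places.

P(Habitat=desert) = 0.032 + 0.035 + 0.085 + 0.065 = 0.217; P(Species=sp4 | Habitat=desert) = 0.085/0.217 = 0.39171.
P(Habitat=alpine) = 0.111 + 0.037 + 0.106 + 0.014 = 0.268; P(Species=sp4 | Habitat=alpine) = 0.106/0.268 = 0.39552.
Difference = -0.0038.

-0.0038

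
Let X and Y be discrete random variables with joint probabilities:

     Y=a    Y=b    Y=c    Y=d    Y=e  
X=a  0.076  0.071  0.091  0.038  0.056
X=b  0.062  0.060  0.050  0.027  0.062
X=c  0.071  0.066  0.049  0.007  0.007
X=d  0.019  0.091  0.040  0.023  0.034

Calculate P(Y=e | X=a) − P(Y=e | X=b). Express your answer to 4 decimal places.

P(X=a) = 0.076 + 0.071 + 0.091 + 0.038 + 0.056 = 0.332; P(Y=e | X=a) = 0.056/0.332 = 0.16867.
P(X=b) = 0.062 + 0.060 + 0.050 + 0.027 + 0.062 = 0.261; P(Y=e | X=b) = 0.062/0.261 = 0.23755.
Difference = -0.0689.

-0.0689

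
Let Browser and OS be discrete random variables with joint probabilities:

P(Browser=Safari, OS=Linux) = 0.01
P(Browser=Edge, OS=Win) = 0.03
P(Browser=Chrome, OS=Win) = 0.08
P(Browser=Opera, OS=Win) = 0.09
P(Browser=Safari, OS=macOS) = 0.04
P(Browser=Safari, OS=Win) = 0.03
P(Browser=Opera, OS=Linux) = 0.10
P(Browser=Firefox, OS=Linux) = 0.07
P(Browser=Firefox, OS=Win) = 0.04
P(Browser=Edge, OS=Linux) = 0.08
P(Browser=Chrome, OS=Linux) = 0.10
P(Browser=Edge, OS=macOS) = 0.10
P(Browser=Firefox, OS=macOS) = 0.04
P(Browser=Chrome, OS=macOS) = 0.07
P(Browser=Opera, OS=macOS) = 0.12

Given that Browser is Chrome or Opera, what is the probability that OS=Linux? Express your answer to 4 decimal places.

0.3571

P(Browser=Chrome) = 0.08 + 0.07 + 0.10 = 0.25.
P(Browser=Opera) = 0.09 + 0.12 + 0.10 = 0.31.
P(Browser ∈ {Chrome, Opera}) = 0.25 + 0.31 = 0.56; P(OS=Linux, Browser ∈ {Chrome, Opera}) = 0.10 + 0.10 = 0.20.
P(OS=Linux | Browser ∈ {Chrome, Opera}) = 0.20/0.56 = 0.3571.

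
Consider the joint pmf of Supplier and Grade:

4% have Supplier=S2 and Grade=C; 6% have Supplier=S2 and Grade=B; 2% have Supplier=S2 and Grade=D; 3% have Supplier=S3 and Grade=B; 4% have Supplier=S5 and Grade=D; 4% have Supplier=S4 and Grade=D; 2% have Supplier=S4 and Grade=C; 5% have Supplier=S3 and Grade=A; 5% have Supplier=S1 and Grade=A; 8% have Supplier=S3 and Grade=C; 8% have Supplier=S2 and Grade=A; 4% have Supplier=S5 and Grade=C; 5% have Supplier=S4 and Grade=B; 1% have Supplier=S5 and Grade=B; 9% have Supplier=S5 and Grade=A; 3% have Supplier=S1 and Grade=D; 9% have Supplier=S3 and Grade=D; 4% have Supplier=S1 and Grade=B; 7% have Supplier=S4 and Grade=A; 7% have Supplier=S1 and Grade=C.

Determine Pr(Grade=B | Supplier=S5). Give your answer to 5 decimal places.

0.05556

P(Supplier=S5) = 0.09 + 0.01 + 0.04 + 0.04 = 0.18.
P(Grade=B | Supplier=S5) = 0.01/0.18 = 0.05556.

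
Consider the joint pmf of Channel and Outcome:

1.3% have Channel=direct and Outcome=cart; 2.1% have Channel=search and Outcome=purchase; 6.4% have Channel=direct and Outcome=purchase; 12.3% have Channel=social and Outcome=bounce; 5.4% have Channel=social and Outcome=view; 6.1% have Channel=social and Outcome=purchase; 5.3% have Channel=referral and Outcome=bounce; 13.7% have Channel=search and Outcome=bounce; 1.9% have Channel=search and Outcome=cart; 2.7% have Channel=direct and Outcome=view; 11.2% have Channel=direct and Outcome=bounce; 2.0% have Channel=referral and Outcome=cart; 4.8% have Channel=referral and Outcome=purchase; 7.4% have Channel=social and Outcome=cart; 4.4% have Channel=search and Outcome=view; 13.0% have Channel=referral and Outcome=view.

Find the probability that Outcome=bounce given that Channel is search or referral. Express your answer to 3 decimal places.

P(Channel=search) = 0.137 + 0.044 + 0.019 + 0.021 = 0.221.
P(Channel=referral) = 0.053 + 0.130 + 0.020 + 0.048 = 0.251.
P(Channel ∈ {search, referral}) = 0.221 + 0.251 = 0.472; P(Outcome=bounce, Channel ∈ {search, referral}) = 0.137 + 0.053 = 0.190.
P(Outcome=bounce | Channel ∈ {search, referral}) = 0.190/0.472 = 0.403.

0.403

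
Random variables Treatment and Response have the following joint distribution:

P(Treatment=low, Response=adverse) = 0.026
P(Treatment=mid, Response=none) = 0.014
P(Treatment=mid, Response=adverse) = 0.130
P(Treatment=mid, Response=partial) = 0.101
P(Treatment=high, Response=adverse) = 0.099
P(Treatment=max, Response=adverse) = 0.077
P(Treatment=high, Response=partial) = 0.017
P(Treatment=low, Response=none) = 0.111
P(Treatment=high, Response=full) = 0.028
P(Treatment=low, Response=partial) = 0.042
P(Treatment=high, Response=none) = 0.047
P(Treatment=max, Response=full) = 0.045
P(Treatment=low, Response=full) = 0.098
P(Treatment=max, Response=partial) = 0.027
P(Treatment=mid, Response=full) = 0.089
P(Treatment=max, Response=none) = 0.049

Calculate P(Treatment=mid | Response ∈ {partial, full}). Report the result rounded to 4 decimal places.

P(Response=partial) = 0.042 + 0.101 + 0.017 + 0.027 = 0.187.
P(Response=full) = 0.098 + 0.089 + 0.028 + 0.045 = 0.260.
P(Response ∈ {partial, full}) = 0.187 + 0.260 = 0.447; P(Treatment=mid, Response ∈ {partial, full}) = 0.101 + 0.089 = 0.190.
P(Treatment=mid | Response ∈ {partial, full}) = 0.190/0.447 = 0.4251.

0.4251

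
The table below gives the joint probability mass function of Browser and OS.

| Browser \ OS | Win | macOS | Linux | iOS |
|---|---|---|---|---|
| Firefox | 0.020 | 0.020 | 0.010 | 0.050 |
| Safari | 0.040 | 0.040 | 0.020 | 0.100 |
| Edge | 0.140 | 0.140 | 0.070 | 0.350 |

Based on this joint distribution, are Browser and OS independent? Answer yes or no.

Every cell satisfies P(Browser,OS) = P(Browser)·P(OS). For instance P(Browser=Firefox) = 0.100, P(OS=macOS) = 0.200, and 0.100×0.200 = 0.020 matches the joint entry. So Browser and OS are independent.

yes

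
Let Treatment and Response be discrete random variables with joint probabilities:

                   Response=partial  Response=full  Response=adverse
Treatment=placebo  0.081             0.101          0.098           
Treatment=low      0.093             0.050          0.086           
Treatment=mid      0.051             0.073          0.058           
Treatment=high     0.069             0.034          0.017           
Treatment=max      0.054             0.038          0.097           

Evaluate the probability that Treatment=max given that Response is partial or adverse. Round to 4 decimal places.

P(Response=partial) = 0.081 + 0.093 + 0.051 + 0.069 + 0.054 = 0.348.
P(Response=adverse) = 0.098 + 0.086 + 0.058 + 0.017 + 0.097 = 0.356.
P(Response ∈ {partial, adverse}) = 0.348 + 0.356 = 0.704; P(Treatment=max, Response ∈ {partial, adverse}) = 0.054 + 0.097 = 0.151.
P(Treatment=max | Response ∈ {partial, adverse}) = 0.151/0.704 = 0.2145.

0.2145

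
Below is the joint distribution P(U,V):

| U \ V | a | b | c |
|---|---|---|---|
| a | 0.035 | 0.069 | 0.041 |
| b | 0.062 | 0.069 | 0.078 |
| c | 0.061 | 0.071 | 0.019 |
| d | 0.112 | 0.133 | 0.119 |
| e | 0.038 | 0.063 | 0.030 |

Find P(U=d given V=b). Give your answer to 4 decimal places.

P(V=b) = 0.069 + 0.069 + 0.071 + 0.133 + 0.063 = 0.405.
P(U=d | V=b) = 0.133/0.405 = 0.3284.

0.3284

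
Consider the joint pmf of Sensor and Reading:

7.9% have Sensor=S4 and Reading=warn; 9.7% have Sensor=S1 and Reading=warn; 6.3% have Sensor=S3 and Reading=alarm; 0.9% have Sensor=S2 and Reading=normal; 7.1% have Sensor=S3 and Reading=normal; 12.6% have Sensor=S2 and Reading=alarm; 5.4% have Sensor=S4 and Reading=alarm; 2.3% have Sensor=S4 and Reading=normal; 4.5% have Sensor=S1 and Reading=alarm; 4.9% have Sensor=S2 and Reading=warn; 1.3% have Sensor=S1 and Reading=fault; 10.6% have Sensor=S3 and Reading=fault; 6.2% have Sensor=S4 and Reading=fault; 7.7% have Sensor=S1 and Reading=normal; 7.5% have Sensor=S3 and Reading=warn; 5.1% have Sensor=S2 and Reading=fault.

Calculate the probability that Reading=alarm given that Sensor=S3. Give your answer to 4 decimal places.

P(Sensor=S3) = 0.071 + 0.075 + 0.063 + 0.106 = 0.315.
P(Reading=alarm | Sensor=S3) = 0.063/0.315 = 0.2000.

0.2000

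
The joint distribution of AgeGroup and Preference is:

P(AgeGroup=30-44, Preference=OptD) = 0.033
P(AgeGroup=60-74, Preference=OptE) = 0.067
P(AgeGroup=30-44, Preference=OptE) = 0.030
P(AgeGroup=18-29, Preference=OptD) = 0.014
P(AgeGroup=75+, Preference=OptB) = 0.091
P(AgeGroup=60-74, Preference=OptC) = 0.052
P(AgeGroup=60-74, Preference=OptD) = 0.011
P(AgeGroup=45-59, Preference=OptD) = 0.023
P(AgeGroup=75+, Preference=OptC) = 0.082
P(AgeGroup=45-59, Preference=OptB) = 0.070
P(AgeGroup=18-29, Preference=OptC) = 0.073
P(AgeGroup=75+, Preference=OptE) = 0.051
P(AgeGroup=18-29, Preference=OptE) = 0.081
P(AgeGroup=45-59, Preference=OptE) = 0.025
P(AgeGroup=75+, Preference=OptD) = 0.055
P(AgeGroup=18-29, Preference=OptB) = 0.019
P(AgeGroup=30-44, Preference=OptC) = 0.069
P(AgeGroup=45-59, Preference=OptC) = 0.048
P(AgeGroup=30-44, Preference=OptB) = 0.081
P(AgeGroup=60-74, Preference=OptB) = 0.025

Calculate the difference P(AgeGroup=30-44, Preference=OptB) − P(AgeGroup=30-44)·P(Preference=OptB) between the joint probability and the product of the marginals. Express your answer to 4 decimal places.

0.0201

P(AgeGroup=30-44) = 0.081 + 0.069 + 0.033 + 0.030 = 0.213.
P(Preference=OptB) = 0.019 + 0.081 + 0.070 + 0.025 + 0.091 = 0.286.
P(AgeGroup=30-44, Preference=OptB) − P(AgeGroup=30-44)P(Preference=OptB) = 0.081 − 0.213×0.286 = 0.0201.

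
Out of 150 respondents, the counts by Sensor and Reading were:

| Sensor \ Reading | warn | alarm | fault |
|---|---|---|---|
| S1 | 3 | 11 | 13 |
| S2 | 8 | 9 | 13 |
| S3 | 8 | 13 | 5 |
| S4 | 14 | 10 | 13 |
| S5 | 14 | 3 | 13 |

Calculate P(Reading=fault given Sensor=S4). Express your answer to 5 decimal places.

Total with Sensor=S4: 14 + 10 + 13 = 37.
P(Reading=fault | Sensor=S4) = 13/37 = 0.35135.

0.35135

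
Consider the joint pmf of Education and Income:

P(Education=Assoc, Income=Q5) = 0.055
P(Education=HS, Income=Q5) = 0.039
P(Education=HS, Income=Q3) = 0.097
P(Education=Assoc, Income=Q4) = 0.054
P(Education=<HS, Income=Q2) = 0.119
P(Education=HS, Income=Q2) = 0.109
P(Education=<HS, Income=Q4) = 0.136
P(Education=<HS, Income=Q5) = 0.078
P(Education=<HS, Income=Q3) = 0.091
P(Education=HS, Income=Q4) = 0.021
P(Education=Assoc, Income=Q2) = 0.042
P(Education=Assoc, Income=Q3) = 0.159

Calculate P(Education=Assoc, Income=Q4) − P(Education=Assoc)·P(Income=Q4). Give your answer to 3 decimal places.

P(Education=Assoc) = 0.042 + 0.159 + 0.054 + 0.055 = 0.310.
P(Income=Q4) = 0.136 + 0.021 + 0.054 = 0.211.
P(Education=Assoc, Income=Q4) − P(Education=Assoc)P(Income=Q4) = 0.054 − 0.310×0.211 = -0.011.

-0.011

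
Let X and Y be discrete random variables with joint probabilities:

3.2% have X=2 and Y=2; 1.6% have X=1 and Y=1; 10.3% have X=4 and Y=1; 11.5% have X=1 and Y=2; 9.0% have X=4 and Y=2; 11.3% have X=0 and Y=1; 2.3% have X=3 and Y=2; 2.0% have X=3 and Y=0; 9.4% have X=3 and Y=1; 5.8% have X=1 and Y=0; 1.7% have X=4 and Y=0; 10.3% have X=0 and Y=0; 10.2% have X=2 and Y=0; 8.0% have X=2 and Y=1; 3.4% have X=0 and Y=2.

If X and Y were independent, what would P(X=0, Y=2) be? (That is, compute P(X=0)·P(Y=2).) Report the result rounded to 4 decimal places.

P(X=0) = 0.103 + 0.113 + 0.034 = 0.250.
P(Y=2) = 0.034 + 0.115 + 0.032 + 0.023 + 0.090 = 0.294.
Product: 0.250 × 0.294 = 0.0735.

0.0735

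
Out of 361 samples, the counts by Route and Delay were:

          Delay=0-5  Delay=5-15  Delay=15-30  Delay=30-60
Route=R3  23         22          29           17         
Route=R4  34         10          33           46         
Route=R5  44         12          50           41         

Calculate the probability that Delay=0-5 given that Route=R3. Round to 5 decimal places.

Total with Route=R3: 23 + 22 + 29 + 17 = 91.
P(Delay=0-5 | Route=R3) = 23/91 = 0.25275.

0.25275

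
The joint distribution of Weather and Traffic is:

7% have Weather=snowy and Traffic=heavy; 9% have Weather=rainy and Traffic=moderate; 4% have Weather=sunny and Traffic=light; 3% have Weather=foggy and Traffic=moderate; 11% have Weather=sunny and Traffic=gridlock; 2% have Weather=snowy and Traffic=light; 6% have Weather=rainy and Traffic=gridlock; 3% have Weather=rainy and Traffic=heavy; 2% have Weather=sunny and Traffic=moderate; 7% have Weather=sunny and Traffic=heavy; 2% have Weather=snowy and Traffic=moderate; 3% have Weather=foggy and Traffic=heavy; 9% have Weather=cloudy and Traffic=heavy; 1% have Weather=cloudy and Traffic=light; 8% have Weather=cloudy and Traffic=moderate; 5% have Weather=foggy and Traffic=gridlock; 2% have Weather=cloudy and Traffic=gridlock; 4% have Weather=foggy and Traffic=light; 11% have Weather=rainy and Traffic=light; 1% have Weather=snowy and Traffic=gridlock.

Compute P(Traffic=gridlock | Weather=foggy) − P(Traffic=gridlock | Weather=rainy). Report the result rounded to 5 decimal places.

0.12644

P(Weather=foggy) = 0.04 + 0.03 + 0.03 + 0.05 = 0.15; P(Traffic=gridlock | Weather=foggy) = 0.05/0.15 = 0.333333.
P(Weather=rainy) = 0.11 + 0.09 + 0.03 + 0.06 = 0.29; P(Traffic=gridlock | Weather=rainy) = 0.06/0.29 = 0.206897.
Difference = 0.12644.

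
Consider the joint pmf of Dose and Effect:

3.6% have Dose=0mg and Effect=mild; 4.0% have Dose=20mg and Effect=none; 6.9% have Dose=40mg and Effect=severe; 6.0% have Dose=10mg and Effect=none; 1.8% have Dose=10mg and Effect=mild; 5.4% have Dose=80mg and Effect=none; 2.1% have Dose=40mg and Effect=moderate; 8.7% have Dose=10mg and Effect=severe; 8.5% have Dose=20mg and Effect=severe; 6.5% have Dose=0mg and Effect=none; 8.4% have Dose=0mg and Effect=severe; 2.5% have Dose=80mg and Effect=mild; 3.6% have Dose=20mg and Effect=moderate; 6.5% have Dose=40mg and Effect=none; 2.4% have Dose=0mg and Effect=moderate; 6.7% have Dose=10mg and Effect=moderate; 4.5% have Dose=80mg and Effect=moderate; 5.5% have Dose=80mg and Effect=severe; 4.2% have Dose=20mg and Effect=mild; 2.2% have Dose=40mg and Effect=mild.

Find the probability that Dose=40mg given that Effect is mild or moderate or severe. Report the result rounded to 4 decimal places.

P(Effect=mild) = 0.036 + 0.018 + 0.042 + 0.022 + 0.025 = 0.143.
P(Effect=moderate) = 0.024 + 0.067 + 0.036 + 0.021 + 0.045 = 0.193.
P(Effect=severe) = 0.084 + 0.087 + 0.085 + 0.069 + 0.055 = 0.380.
P(Effect ∈ {mild, moderate, severe}) = 0.143 + 0.193 + 0.380 = 0.716; P(Dose=40mg, Effect ∈ {mild, moderate, severe}) = 0.022 + 0.021 + 0.069 = 0.112.
P(Dose=40mg | Effect ∈ {mild, moderate, severe}) = 0.112/0.716 = 0.1564.

0.1564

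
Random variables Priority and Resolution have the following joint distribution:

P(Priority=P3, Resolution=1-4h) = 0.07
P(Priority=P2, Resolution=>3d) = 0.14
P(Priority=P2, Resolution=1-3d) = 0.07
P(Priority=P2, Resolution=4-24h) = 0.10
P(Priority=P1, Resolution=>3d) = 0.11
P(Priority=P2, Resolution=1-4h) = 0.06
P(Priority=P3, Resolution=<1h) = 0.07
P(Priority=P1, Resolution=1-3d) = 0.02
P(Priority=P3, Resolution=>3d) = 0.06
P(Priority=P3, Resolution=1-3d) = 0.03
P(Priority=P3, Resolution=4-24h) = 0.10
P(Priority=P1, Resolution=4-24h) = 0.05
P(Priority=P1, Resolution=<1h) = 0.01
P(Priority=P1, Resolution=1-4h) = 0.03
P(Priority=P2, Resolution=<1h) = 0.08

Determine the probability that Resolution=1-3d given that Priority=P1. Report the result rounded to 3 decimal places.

P(Priority=P1) = 0.01 + 0.03 + 0.05 + 0.02 + 0.11 = 0.22.
P(Resolution=1-3d | Priority=P1) = 0.02/0.22 = 0.091.

0.091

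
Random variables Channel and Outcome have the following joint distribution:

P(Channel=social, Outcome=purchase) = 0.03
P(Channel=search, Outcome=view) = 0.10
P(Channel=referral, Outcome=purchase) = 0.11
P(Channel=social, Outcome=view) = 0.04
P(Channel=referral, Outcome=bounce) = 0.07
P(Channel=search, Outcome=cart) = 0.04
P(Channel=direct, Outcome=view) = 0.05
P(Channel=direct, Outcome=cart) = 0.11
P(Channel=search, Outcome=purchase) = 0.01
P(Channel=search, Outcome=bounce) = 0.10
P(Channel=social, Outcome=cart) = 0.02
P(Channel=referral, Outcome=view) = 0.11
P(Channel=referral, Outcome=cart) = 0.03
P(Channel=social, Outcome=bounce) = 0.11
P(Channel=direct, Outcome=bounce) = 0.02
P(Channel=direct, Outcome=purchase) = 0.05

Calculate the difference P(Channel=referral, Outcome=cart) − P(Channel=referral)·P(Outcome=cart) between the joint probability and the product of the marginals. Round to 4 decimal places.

-0.0340

P(Channel=referral) = 0.07 + 0.11 + 0.03 + 0.11 = 0.32.
P(Outcome=cart) = 0.04 + 0.02 + 0.11 + 0.03 = 0.20.
P(Channel=referral, Outcome=cart) − P(Channel=referral)P(Outcome=cart) = 0.03 − 0.32×0.20 = -0.0340.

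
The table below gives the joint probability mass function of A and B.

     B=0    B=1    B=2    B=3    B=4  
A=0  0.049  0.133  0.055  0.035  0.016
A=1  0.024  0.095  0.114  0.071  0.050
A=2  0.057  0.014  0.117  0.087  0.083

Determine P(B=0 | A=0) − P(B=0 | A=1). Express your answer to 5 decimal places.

0.10234

P(A=0) = 0.049 + 0.133 + 0.055 + 0.035 + 0.016 = 0.288; P(B=0 | A=0) = 0.049/0.288 = 0.170139.
P(A=1) = 0.024 + 0.095 + 0.114 + 0.071 + 0.050 = 0.354; P(B=0 | A=1) = 0.024/0.354 = 0.067797.
Difference = 0.10234.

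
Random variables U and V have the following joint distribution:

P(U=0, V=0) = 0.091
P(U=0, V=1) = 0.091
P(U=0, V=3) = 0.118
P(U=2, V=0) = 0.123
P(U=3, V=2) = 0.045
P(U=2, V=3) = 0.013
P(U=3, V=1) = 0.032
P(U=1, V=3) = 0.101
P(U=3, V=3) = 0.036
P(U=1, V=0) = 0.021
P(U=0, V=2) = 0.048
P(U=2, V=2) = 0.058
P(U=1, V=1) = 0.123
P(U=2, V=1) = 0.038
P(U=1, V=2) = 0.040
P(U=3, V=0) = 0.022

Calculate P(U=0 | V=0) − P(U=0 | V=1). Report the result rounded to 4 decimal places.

0.0337

P(V=0) = 0.091 + 0.021 + 0.123 + 0.022 = 0.257; P(U=0 | V=0) = 0.091/0.257 = 0.35409.
P(V=1) = 0.091 + 0.123 + 0.038 + 0.032 = 0.284; P(U=0 | V=1) = 0.091/0.284 = 0.32042.
Difference = 0.0337.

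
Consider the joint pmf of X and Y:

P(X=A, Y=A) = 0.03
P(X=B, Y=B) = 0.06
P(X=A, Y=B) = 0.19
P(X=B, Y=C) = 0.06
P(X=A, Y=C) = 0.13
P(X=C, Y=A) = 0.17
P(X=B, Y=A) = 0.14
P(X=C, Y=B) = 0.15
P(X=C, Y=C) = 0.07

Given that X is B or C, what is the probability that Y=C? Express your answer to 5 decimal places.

P(X=B) = 0.14 + 0.06 + 0.06 = 0.26.
P(X=C) = 0.17 + 0.15 + 0.07 = 0.39.
P(X ∈ {B, C}) = 0.26 + 0.39 = 0.65; P(Y=C, X ∈ {B, C}) = 0.06 + 0.07 = 0.13.
P(Y=C | X ∈ {B, C}) = 0.13/0.65 = 0.20000.

0.20000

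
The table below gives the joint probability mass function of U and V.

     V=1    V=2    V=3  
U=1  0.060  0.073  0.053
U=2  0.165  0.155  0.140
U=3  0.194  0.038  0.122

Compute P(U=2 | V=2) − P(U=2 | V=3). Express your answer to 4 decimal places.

P(V=2) = 0.073 + 0.155 + 0.038 = 0.266; P(U=2 | V=2) = 0.155/0.266 = 0.58271.
P(V=3) = 0.053 + 0.140 + 0.122 = 0.315; P(U=2 | V=3) = 0.140/0.315 = 0.44444.
Difference = 0.1383.

0.1383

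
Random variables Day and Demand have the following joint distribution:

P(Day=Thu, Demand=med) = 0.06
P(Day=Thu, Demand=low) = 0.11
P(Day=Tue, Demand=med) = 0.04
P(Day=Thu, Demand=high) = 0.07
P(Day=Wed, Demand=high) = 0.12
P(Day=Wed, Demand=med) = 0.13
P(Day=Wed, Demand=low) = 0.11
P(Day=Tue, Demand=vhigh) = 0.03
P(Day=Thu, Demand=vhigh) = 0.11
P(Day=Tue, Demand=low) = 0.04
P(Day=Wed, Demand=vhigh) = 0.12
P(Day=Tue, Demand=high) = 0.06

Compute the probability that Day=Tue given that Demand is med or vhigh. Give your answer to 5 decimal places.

P(Demand=med) = 0.04 + 0.13 + 0.06 = 0.23.
P(Demand=vhigh) = 0.03 + 0.12 + 0.11 = 0.26.
P(Demand ∈ {med, vhigh}) = 0.23 + 0.26 = 0.49; P(Day=Tue, Demand ∈ {med, vhigh}) = 0.04 + 0.03 = 0.07.
P(Day=Tue | Demand ∈ {med, vhigh}) = 0.07/0.49 = 0.14286.

0.14286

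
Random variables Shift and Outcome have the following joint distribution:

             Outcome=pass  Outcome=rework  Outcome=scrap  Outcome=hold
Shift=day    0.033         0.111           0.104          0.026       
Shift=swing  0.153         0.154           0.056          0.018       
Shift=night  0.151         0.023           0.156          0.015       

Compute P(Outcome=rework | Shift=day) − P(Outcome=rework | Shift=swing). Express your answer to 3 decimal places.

0.001

P(Shift=day) = 0.033 + 0.111 + 0.104 + 0.026 = 0.274; P(Outcome=rework | Shift=day) = 0.111/0.274 = 0.4051.
P(Shift=swing) = 0.153 + 0.154 + 0.056 + 0.018 = 0.381; P(Outcome=rework | Shift=swing) = 0.154/0.381 = 0.4042.
Difference = 0.001.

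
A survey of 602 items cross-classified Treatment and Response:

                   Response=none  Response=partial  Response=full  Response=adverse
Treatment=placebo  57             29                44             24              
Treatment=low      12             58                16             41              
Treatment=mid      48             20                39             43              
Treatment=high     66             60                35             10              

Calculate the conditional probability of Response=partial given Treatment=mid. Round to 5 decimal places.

Total with Treatment=mid: 48 + 20 + 39 + 43 = 150.
P(Response=partial | Treatment=mid) = 20/150 = 0.13333.

0.13333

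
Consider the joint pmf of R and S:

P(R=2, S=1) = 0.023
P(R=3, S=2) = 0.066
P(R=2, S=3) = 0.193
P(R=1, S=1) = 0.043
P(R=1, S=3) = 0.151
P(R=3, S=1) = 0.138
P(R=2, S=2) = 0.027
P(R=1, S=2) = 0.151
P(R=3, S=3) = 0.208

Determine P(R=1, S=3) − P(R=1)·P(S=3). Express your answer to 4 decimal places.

P(R=1) = 0.043 + 0.151 + 0.151 = 0.345.
P(S=3) = 0.151 + 0.193 + 0.208 = 0.552.
P(R=1, S=3) − P(R=1)P(S=3) = 0.151 − 0.345×0.552 = -0.0394.

-0.0394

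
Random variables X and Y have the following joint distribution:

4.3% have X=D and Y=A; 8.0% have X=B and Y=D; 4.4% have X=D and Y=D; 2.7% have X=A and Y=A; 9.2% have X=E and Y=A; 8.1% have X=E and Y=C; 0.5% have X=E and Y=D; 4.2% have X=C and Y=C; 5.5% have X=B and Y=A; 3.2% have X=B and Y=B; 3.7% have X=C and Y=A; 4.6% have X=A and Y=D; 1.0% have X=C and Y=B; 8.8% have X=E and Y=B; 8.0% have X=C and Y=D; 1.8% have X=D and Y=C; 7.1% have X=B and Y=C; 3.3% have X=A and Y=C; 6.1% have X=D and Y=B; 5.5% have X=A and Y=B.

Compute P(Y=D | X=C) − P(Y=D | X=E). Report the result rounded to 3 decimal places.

0.455

P(X=C) = 0.037 + 0.010 + 0.042 + 0.080 = 0.169; P(Y=D | X=C) = 0.080/0.169 = 0.4734.
P(X=E) = 0.092 + 0.088 + 0.081 + 0.005 = 0.266; P(Y=D | X=E) = 0.005/0.266 = 0.0188.
Difference = 0.455.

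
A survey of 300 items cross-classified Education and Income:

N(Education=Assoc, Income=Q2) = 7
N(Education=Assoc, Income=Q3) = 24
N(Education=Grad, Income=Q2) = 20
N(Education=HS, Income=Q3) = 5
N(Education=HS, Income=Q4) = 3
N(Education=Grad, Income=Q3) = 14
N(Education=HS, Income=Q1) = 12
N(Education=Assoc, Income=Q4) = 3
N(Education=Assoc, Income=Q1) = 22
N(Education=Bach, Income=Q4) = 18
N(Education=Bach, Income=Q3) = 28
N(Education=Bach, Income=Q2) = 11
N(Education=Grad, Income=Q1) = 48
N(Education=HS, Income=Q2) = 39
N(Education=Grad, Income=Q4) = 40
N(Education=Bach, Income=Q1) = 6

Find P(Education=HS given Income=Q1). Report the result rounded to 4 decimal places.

Total with Income=Q1: 12 + 22 + 6 + 48 = 88.
P(Education=HS | Income=Q1) = 12/88 = 0.1364.

0.1364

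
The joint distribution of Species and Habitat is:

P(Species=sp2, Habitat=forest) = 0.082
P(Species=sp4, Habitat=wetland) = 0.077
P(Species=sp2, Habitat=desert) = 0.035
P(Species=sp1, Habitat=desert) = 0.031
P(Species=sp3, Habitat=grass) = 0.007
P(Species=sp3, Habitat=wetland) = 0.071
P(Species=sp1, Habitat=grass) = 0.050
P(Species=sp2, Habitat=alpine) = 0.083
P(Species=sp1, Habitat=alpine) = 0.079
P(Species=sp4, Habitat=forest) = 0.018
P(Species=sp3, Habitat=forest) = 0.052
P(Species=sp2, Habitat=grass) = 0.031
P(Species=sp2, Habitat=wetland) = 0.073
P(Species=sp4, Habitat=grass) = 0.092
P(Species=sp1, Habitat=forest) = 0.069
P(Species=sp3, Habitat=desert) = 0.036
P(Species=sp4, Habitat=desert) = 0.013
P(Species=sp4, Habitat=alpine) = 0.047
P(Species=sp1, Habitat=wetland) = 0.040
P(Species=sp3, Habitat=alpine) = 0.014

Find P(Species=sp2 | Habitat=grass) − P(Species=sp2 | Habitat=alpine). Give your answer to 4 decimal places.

P(Habitat=grass) = 0.050 + 0.031 + 0.007 + 0.092 = 0.180; P(Species=sp2 | Habitat=grass) = 0.031/0.180 = 0.17222.
P(Habitat=alpine) = 0.079 + 0.083 + 0.014 + 0.047 = 0.223; P(Species=sp2 | Habitat=alpine) = 0.083/0.223 = 0.37220.
Difference = -0.2000.

-0.2000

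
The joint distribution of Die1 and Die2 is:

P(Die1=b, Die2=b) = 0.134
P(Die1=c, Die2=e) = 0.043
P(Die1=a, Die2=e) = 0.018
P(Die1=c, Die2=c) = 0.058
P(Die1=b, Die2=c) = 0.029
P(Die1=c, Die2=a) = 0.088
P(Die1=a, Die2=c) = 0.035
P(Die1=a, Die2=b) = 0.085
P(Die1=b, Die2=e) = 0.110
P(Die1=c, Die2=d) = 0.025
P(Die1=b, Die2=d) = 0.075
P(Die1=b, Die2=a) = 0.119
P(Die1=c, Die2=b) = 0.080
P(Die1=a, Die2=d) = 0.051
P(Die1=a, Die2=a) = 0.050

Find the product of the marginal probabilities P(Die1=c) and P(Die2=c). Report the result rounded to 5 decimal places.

0.03587

P(Die1=c) = 0.088 + 0.080 + 0.058 + 0.025 + 0.043 = 0.294.
P(Die2=c) = 0.035 + 0.029 + 0.058 = 0.122.
Product: 0.294 × 0.122 = 0.03587.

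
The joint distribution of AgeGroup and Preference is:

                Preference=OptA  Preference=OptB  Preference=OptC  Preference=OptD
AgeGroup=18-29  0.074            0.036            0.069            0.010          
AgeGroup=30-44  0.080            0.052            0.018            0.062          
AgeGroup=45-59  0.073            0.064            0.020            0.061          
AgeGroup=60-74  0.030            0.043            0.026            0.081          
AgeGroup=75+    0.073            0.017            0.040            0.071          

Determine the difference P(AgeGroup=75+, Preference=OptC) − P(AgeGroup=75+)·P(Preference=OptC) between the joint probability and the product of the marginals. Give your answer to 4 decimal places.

P(AgeGroup=75+) = 0.073 + 0.017 + 0.040 + 0.071 = 0.201.
P(Preference=OptC) = 0.069 + 0.018 + 0.020 + 0.026 + 0.040 = 0.173.
P(AgeGroup=75+, Preference=OptC) − P(AgeGroup=75+)P(Preference=OptC) = 0.040 − 0.201×0.173 = 0.0052.

0.0052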